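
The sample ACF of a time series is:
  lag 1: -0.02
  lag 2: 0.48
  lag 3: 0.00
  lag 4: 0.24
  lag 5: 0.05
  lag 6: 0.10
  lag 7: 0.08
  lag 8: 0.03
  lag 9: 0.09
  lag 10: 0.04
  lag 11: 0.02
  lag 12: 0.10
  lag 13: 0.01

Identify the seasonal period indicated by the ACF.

The largest autocorrelation is r_2 = 0.48, with a weaker echo at lag 4 (0.24); the remaining lags stay at or below 0.10.
The dominant spike at lag 2 indicates a seasonal period of 2.

2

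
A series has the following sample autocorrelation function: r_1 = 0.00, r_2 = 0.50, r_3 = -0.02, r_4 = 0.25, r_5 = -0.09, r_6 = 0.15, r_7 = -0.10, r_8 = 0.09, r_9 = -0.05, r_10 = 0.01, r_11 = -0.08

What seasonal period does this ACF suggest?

The largest autocorrelation is r_2 = 0.50, with weaker echoes at lags 4 (0.25) and 6 (0.15); the remaining lags stay at or below 0.09.
The dominant spike at lag 2 indicates a seasonal period of 2.

2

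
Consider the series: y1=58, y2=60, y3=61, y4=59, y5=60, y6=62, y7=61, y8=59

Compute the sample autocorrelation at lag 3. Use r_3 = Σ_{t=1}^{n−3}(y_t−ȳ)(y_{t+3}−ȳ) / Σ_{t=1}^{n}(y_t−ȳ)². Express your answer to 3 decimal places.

0.250

Mean ȳ = (58 + 60 + 61 + 59 + 60 + 62 + 61 + 59)/8 = 60.0000
Deviations from mean: -2.0000, 0.0000, 1.0000, -1.0000, 0.0000, 2.0000, 1.0000, -1.0000
Numerator Σ_{t=1}^{5}(y_t−ȳ)(y_{t+3}−ȳ) = 3.0000
Denominator Σ(y_t−ȳ)² = 12.0000
r_3 = 3.0000 / 12.0000 = 0.250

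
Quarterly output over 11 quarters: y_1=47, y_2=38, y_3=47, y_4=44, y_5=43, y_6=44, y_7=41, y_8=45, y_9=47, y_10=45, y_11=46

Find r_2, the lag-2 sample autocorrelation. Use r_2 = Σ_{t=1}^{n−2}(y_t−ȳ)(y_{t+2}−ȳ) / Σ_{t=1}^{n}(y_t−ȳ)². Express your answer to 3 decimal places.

0.077

Mean ȳ = (47 + 38 + 47 + 44 + 43 + 44 + 41 + 45 + 47 + 45 + 46)/11 = 44.2727
Numerator Σ_{t=1}^{9}(y_t−ȳ)(y_{t+2}−ȳ) = 6.0331
Denominator Σ(y_t−ȳ)² = 78.1818
r_2 = 6.0331 / 78.1818 = 0.077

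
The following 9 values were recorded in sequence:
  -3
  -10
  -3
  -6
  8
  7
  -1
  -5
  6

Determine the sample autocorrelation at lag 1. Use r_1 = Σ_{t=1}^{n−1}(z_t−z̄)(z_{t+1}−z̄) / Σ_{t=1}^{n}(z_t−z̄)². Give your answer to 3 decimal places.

Mean z̄ = (-3 − 10 − 3 − 6 + 8 + 7 − 1 − 5 + 6)/9 = -0.7778
Numerator Σ_{t=1}^{8}(z_t−z̄)(z_{t+1}−z̄) = 45.6173
Denominator Σ(z_t−z̄)² = 323.5556
r_1 = 45.6173 / 323.5556 = 0.141

0.141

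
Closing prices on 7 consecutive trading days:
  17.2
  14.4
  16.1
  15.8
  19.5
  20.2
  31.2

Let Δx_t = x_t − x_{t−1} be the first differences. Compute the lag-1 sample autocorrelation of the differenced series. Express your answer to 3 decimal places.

First differences Δx: -2.8, 1.7, -0.3, 3.7, 0.7, 11.0
Mean of differences = 2.3333
Numerator Σ(Δx_t−Δx̄)(Δx_{t+1}−Δx̄) = -15.0678
Denominator Σ(Δx_t−Δx̄)² = 113.3333
r_1(Δx) = -15.0678 / 113.3333 = -0.133

-0.133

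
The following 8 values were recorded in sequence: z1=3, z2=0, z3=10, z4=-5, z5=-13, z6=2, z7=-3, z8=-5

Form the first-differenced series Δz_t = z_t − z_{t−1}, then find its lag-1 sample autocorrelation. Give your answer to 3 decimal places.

First differences Δz: -3, 10, -15, -8, 15, -5, -2
Mean of differences = -1.1429
Numerator Σ(Δz_t−Δz̄)(Δz_{t+1}−Δz̄) = -249.7347
Denominator Σ(Δz_t−Δz̄)² = 642.8571
r_1(Δz) = -249.7347 / 642.8571 = -0.388

-0.388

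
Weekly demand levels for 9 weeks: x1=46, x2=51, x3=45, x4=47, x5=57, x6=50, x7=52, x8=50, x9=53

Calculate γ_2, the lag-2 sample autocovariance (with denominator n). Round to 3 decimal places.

Mean x̄ = (46 + 51 + 45 + 47 + 57 + 50 + 52 + 50 + 53)/9 = 50.1111
Σ_{t=1}^{7}(x_t−x̄)(x_{t+2}−x̄) = 1.8642
γ_2 = 1.8642 / 9 = 0.207

0.207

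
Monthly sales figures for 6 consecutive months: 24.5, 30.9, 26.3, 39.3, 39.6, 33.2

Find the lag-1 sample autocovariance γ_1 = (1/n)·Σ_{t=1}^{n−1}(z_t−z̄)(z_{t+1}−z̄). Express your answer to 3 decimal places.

Mean z̄ = (24.5 + 30.9 + 26.3 + 39.3 + 39.6 + 33.2)/6 = 32.3000
Σ_{t=1}^{5}(z_t−z̄)(z_{t+1}−z̄) = 34.9900
γ_1 = 34.9900 / 6 = 5.832

5.832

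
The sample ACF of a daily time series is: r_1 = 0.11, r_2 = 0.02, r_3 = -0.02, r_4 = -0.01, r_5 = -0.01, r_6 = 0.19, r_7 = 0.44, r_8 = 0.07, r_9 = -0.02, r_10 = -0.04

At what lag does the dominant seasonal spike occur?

The largest autocorrelation is r_7 = 0.44; the remaining lags stay at or below 0.19.
The dominant spike at lag 7 indicates a seasonal period of 7.

7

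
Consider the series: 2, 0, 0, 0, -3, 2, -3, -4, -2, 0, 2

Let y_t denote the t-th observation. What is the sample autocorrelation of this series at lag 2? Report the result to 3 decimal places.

-0.065

Mean ȳ = (2 + 0 + 0 + 0 − 3 + 2 − 3 − 4 − 2 + 0 + 2)/11 = -0.5455
Numerator Σ_{t=1}^{9}(y_t−ȳ)(y_{t+2}−ȳ) = -3.0496
Denominator Σ(y_t−ȳ)² = 46.7273
r_2 = -3.0496 / 46.7273 = -0.065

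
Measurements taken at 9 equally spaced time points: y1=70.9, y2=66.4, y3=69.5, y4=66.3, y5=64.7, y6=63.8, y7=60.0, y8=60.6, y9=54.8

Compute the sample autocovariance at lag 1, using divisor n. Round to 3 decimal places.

9.909

Mean ȳ = (70.9 + 66.4 + 69.5 + 66.3 + 64.7 + 63.8 + 60.0 + 60.6 + 54.8)/9 = 64.1111
Σ_{t=1}^{8}(y_t−ȳ)(y_{t+1}−ȳ) = 89.1810
γ_1 = 89.1810 / 9 = 9.909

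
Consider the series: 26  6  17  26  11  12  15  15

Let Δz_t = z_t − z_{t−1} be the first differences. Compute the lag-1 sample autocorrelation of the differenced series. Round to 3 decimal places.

First differences Δz: -20, 11, 9, -15, 1, 3, 0
Mean of differences = -1.5714
Numerator Σ(Δz_t−Δz̄)(Δz_{t+1}−Δz̄) = -256.3265
Denominator Σ(Δz_t−Δz̄)² = 819.7143
r_1(Δz) = -256.3265 / 819.7143 = -0.313

-0.313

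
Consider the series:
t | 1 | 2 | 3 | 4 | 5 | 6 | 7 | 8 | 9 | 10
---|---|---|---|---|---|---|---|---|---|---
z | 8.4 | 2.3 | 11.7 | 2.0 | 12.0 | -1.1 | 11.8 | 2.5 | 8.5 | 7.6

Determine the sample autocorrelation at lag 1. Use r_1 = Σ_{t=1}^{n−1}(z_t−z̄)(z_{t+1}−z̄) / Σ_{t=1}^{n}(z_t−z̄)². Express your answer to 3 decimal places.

Mean z̄ = (8.4 + 2.3 + 11.7 + 2.0 + 12.0 − 1.1 + 11.8 + 2.5 + 8.5 + 7.6)/10 = 6.5700
Numerator Σ_{t=1}^{9}(z_t−z̄)(z_{t+1}−z̄) = -186.8939
Denominator Σ(z_t−z̄)² = 205.8010
r_1 = -186.8939 / 205.8010 = -0.908

-0.908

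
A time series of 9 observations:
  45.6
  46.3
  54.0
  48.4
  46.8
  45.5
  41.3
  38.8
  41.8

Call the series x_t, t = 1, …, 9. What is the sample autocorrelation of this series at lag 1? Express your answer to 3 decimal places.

Mean x̄ = (45.6 + 46.3 + 54.0 + 48.4 + 46.8 + 45.5 + 41.3 + 38.8 + 41.8)/9 = 45.3889
Numerator Σ_{t=1}^{8}(x_t−x̄)(x_{t+1}−x̄) = 88.5065
Denominator Σ(x_t−x̄)² = 159.1089
r_1 = 88.5065 / 159.1089 = 0.556

0.556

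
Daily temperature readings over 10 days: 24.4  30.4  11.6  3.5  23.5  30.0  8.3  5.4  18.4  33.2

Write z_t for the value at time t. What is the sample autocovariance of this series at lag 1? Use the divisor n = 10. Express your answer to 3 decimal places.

9.638

Mean z̄ = (24.4 + 30.4 + 11.6 + 3.5 + 23.5 + 30.0 + 8.3 + 5.4 + 18.4 + 33.2)/10 = 18.8700
Σ_{t=1}^{9}(z_t−z̄)(z_{t+1}−z̄) = 96.3761
γ_1 = 96.3761 / 10 = 9.638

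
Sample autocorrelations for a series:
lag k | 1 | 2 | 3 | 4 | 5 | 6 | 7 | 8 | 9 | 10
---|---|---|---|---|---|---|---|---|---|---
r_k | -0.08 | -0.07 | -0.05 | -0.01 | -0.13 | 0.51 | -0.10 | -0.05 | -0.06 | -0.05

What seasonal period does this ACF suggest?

The largest autocorrelation is r_6 = 0.51; the remaining lags stay at or below -0.01.
The dominant spike at lag 6 indicates a seasonal period of 6.

6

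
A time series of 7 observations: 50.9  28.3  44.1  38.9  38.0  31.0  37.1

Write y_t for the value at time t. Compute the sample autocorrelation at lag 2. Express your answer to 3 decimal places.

Mean ȳ = (50.9 + 28.3 + 44.1 + 38.9 + 38.0 + 31.0 + 37.1)/7 = 38.3286
Deviations from mean: 12.5714, -10.0286, 5.7714, 0.5714, -0.3286, -7.3286, -1.2286
Numerator Σ_{t=1}^{5}(y_t−ȳ)(y_{t+2}−ȳ) = 61.1441
Denominator Σ(y_t−ȳ)² = 347.5743
r_2 = 61.1441 / 347.5743 = 0.176

0.176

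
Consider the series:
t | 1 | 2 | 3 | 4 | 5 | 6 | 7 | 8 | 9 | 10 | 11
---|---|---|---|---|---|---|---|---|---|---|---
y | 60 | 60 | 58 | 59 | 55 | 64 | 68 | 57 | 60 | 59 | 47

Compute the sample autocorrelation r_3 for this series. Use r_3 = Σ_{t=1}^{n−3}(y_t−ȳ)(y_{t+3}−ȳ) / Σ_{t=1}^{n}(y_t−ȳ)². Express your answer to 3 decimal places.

0.107

Mean ȳ = (60 + 60 + 58 + 59 + 55 + 64 + 68 + 57 + 60 + 59 + 47)/11 = 58.8182
Numerator Σ_{t=1}^{8}(y_t−ȳ)(y_{t+3}−ȳ) = 29.3554
Denominator Σ(y_t−ȳ)² = 273.6364
r_3 = 29.3554 / 273.6364 = 0.107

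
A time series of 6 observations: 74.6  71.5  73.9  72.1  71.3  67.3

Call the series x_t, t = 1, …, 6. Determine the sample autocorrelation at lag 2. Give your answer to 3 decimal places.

0.104

Mean x̄ = (74.6 + 71.5 + 73.9 + 72.1 + 71.3 + 67.3)/6 = 71.7833
Deviations from mean: 2.8167, -0.2833, 2.1167, 0.3167, -0.4833, -4.4833
Numerator Σ_{t=1}^{4}(x_t−x̄)(x_{t+2}−x̄) = 3.4294
Denominator Σ(x_t−x̄)² = 32.9283
r_2 = 3.4294 / 32.9283 = 0.104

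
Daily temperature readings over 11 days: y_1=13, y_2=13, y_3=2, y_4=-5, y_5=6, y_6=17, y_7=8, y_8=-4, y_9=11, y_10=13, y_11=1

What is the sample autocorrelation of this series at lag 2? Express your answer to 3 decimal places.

Mean ȳ = (13 + 13 + 2 − 5 + 6 + 17 + 8 − 4 + 11 + 13 + 1)/11 = 6.8182
Numerator Σ_{t=1}^{9}(y_t−ȳ)(y_{t+2}−ȳ) = -416.6116
Denominator Σ(y_t−ȳ)² = 551.6364
r_2 = -416.6116 / 551.6364 = -0.755

-0.755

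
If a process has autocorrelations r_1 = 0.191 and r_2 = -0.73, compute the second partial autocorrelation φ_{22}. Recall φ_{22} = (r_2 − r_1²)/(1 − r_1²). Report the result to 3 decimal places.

φ_{22} = (r_2 − r_1²) / (1 − r_1²)
r_1² = (0.191)² = 0.036481
Numerator = -0.73 − 0.0365 = -0.7665; denominator = 1 − 0.0365 = 0.9635
φ_{22} = -0.7665 / 0.9635 = -0.796

-0.796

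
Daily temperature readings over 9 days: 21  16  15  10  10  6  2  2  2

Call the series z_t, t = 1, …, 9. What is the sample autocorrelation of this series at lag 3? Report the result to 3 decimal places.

Mean z̄ = (21 + 16 + 15 + 10 + 10 + 6 + 2 + 2 + 2)/9 = 9.3333
Numerator Σ_{t=1}^{6}(z_t−z̄)(z_{t+3}−z̄) = 8.0000
Denominator Σ(z_t−z̄)² = 386.0000
r_3 = 8.0000 / 386.0000 = 0.021

0.021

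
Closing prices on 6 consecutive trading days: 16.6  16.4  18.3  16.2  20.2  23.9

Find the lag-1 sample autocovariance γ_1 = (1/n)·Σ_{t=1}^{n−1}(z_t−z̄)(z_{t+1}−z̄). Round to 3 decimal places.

1.737

Mean z̄ = (16.6 + 16.4 + 18.3 + 16.2 + 20.2 + 23.9)/6 = 18.6000
Σ_{t=1}^{5}(z_t−z̄)(z_{t+1}−z̄) = 10.4200
γ_1 = 10.4200 / 6 = 1.737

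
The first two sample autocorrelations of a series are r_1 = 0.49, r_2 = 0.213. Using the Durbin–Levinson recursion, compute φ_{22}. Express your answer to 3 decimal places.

φ_{22} = (r_2 − r_1²) / (1 − r_1²)
r_1² = (0.49)² = 0.2401
Numerator = 0.213 − 0.2401 = -0.0271; denominator = 1 − 0.2401 = 0.7599
φ_{22} = -0.0271 / 0.7599 = -0.036

-0.036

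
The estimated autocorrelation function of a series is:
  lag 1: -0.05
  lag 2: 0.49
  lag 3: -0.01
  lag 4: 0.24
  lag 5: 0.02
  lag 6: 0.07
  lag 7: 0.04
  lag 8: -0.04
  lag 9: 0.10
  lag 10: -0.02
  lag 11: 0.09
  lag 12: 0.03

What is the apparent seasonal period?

The largest autocorrelation is r_2 = 0.49, with a weaker echo at lag 4 (0.24); the remaining lags stay at or below 0.10.
The dominant spike at lag 2 indicates a seasonal period of 2.

2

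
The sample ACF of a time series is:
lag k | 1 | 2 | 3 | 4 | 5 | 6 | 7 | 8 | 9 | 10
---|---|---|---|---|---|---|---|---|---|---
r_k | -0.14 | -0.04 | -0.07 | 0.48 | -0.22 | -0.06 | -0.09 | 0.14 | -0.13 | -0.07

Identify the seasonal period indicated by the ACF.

4

The largest autocorrelation is r_4 = 0.48; the remaining lags stay at or below 0.14.
The dominant spike at lag 4 indicates a seasonal period of 4.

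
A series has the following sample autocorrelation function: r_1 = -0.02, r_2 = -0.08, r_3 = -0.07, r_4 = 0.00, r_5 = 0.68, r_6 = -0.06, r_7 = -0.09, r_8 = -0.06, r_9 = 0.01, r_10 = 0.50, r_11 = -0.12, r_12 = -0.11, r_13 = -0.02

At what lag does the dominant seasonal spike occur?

The largest autocorrelation is r_5 = 0.68, with a weaker echo at lag 10 (0.50); the remaining lags stay at or below 0.01.
The dominant spike at lag 5 indicates a seasonal period of 5.

5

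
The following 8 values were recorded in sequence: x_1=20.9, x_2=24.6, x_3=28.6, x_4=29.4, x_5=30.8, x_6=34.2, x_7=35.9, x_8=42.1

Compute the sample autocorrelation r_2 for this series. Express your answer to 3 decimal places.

Mean x̄ = (20.9 + 24.6 + 28.6 + 29.4 + 30.8 + 34.2 + 35.9 + 42.1)/8 = 30.8125
Deviations from mean: -9.9125, -6.2125, -2.2125, -1.4125, -0.0125, 3.3875, 5.0875, 11.2875
Numerator Σ_{t=1}^{6}(x_t−x̄)(x_{t+2}−x̄) = 64.1222
Denominator Σ(x_t−x̄)² = 308.5088
r_2 = 64.1222 / 308.5088 = 0.208

0.208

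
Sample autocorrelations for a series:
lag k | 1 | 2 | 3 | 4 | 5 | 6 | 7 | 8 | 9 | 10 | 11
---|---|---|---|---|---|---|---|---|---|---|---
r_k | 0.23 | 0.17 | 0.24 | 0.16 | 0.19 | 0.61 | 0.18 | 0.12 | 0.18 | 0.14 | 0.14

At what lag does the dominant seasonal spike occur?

6

The largest autocorrelation is r_6 = 0.61; the remaining lags stay at or below 0.24. The elevated value at lag 1 (0.23), dropping to 0.17 at lag 2, reflects decaying short-term dependence rather than seasonality.
The dominant spike at lag 6 indicates a seasonal period of 6.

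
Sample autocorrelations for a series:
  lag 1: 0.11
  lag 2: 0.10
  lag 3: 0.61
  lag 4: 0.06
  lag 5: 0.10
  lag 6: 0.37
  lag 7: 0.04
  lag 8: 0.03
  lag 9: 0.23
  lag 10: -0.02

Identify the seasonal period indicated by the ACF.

The largest autocorrelation is r_3 = 0.61, with weaker echoes at lags 6 (0.37) and 9 (0.23); the remaining lags stay at or below 0.11.
The dominant spike at lag 3 indicates a seasonal period of 3.

3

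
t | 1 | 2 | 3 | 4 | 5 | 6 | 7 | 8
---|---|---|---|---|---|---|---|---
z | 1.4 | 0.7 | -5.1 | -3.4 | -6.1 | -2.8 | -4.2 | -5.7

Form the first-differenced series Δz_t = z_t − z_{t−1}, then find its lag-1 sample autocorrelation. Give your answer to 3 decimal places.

First differences Δz: -0.7, -5.8, 1.7, -2.7, 3.3, -1.4, -1.5
Mean of differences = -1.0143
Numerator Σ(Δz_t−Δz̄)(Δz_{t+1}−Δz̄) = -27.8188
Denominator Σ(Δz_t−Δz̄)² = 52.2086
r_1(Δz) = -27.8188 / 52.2086 = -0.533

-0.533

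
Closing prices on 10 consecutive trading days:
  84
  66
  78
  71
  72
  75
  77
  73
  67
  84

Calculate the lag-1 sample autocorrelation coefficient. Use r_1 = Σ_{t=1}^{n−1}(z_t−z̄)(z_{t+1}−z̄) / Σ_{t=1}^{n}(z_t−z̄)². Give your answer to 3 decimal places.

Mean z̄ = (84 + 66 + 78 + 71 + 72 + 75 + 77 + 73 + 67 + 84)/10 = 74.7000
Numerator Σ_{t=1}^{9}(z_t−z̄)(z_{t+1}−z̄) = -174.3900
Denominator Σ(z_t−z̄)² = 348.1000
r_1 = -174.3900 / 348.1000 = -0.501

-0.501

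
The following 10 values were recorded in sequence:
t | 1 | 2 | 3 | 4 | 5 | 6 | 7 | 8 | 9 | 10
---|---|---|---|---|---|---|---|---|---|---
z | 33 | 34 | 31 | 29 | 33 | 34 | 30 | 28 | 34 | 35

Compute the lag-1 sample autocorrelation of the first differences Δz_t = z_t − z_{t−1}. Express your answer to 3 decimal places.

First differences Δz: 1, -3, -2, 4, 1, -4, -2, 6, 1
Mean of differences = 0.2222
Numerator Σ(Δz_t−Δz̄)(Δz_{t+1}−Δz̄) = -3.0494
Denominator Σ(Δz_t−Δz̄)² = 87.5556
r_1(Δz) = -3.0494 / 87.5556 = -0.035

-0.035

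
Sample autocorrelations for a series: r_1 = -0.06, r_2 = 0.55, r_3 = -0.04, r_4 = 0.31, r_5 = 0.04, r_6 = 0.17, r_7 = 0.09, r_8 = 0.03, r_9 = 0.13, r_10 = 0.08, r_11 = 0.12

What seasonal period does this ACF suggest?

2

The largest autocorrelation is r_2 = 0.55, with weaker echoes at lags 4 (0.31) and 6 (0.17); the remaining lags stay at or below 0.13.
The dominant spike at lag 2 indicates a seasonal period of 2.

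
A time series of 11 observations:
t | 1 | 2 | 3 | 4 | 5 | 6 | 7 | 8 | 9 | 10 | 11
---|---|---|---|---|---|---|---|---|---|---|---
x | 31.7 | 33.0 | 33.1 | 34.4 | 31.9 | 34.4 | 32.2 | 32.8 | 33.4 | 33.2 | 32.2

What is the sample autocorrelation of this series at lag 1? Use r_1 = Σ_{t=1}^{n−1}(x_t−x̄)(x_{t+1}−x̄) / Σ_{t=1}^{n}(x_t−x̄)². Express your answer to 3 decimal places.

-0.479

Mean x̄ = (31.7 + 33.0 + 33.1 + 34.4 + 31.9 + 34.4 + 32.2 + 32.8 + 33.4 + 33.2 + 32.2)/11 = 32.9364
Numerator Σ_{t=1}^{10}(x_t−x̄)(x_{t+1}−x̄) = -3.9750
Denominator Σ(x_t−x̄)² = 8.3055
r_1 = -3.9750 / 8.3055 = -0.479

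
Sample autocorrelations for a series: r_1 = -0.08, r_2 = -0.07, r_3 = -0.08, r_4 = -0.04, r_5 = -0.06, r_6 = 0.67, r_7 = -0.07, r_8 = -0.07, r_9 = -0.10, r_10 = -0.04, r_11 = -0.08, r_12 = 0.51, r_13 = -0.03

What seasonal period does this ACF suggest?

The largest autocorrelation is r_6 = 0.67, with a weaker echo at lag 12 (0.51); the remaining lags stay at or below -0.03.
The dominant spike at lag 6 indicates a seasonal period of 6.

6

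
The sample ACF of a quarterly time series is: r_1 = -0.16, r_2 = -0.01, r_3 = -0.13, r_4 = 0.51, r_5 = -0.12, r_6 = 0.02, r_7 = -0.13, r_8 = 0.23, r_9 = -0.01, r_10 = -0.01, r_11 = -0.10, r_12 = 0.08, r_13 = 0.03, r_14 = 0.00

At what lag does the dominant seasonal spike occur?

The largest autocorrelation is r_4 = 0.51, with a weaker echo at lag 8 (0.23); the remaining lags stay at or below 0.08.
The dominant spike at lag 4 indicates a seasonal period of 4.

4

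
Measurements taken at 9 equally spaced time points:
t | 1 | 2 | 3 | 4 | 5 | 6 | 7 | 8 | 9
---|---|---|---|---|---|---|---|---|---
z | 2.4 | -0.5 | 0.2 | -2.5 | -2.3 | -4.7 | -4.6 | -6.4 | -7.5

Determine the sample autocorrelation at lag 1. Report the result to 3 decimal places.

Mean z̄ = (2.4 − 0.5 + 0.2 − 2.5 − 2.3 − 4.7 − 4.6 − 6.4 − 7.5)/9 = -2.8778
Numerator Σ_{t=1}^{8}(z_t−z̄)(z_{t+1}−z̄) = 45.6806
Denominator Σ(z_t−z̄)² = 83.5156
r_1 = 45.6806 / 83.5156 = 0.547

0.547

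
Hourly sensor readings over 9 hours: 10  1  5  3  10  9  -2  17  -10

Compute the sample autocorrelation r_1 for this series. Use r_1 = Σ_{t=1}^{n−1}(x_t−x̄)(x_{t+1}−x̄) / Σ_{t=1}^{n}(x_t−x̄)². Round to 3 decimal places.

Mean x̄ = (10 + 1 + 5 + 3 + 10 + 9 − 2 + 17 − 10)/9 = 4.7778
Numerator Σ_{t=1}^{8}(x_t−x̄)(x_{t+1}−x̄) = -300.2716
Denominator Σ(x_t−x̄)² = 503.5556
r_1 = -300.2716 / 503.5556 = -0.596

-0.596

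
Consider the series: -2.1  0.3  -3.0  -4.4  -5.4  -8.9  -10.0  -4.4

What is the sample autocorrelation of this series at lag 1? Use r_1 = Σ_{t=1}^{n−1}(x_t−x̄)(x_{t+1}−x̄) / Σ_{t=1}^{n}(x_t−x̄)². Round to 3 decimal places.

0.559

Mean x̄ = (-2.1 + 0.3 − 3.0 − 4.4 − 5.4 − 8.9 − 10.0 − 4.4)/8 = -4.7375
Deviations from mean: 2.6375, 5.0375, 1.7375, 0.3375, -0.6625, -4.1625, -5.2625, 0.3375
Σ(x_t−x̄)(x_{t+1}−x̄) = (13.2864) + (8.7527) + (0.5864) + (-0.2236) + (2.7577) + (21.9052) + (-1.7761) = 45.2886
Denominator Σ(x_t−x̄)² = 81.0388
r_1 = 45.2886 / 81.0388 = 0.559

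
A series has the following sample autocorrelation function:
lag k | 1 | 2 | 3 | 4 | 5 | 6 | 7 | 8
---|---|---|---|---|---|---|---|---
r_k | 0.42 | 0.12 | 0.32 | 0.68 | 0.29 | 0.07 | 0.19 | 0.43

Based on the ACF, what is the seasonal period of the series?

4

The largest autocorrelation is r_4 = 0.68, with a weaker echo at lag 8 (0.43); the remaining lags stay at or below 0.42. The elevated value at lag 1 (0.42), dropping to 0.12 at lag 2, reflects decaying short-term dependence rather than seasonality.
The dominant spike at lag 4 indicates a seasonal period of 4.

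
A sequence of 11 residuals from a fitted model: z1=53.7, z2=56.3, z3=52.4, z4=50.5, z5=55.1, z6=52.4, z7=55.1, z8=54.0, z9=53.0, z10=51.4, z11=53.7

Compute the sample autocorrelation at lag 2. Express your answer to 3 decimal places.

-0.246

Mean z̄ = (53.7 + 56.3 + 52.4 + 50.5 + 55.1 + 52.4 + 55.1 + 54.0 + 53.0 + 51.4 + 53.7)/11 = 53.4182
Numerator Σ_{t=1}^{9}(z_t−z̄)(z_{t+2}−z̄) = -7.1970
Denominator Σ(z_t−z̄)² = 29.2964
r_2 = -7.1970 / 29.2964 = -0.246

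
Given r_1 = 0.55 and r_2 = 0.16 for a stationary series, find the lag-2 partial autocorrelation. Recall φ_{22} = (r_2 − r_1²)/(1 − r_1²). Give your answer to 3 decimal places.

-0.204

φ_{22} = (r_2 − r_1²) / (1 − r_1²)
r_1² = (0.55)² = 0.3025
Numerator = 0.16 − 0.3025 = -0.1425; denominator = 1 − 0.3025 = 0.6975
φ_{22} = -0.1425 / 0.6975 = -0.204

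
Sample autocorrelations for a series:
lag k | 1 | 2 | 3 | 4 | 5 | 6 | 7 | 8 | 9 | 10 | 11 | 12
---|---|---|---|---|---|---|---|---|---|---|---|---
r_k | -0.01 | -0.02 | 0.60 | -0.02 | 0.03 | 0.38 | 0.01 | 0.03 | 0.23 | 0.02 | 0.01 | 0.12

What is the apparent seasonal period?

The largest autocorrelation is r_3 = 0.60, with weaker echoes at lags 6 (0.38) and 9 (0.23); the remaining lags stay at or below 0.12.
The dominant spike at lag 3 indicates a seasonal period of 3.

3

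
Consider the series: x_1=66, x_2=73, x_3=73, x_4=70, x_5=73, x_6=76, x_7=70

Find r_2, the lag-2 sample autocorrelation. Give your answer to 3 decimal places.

-0.281

Mean x̄ = (66 + 73 + 73 + 70 + 73 + 76 + 70)/7 = 71.5714
Deviations from mean: -5.5714, 1.4286, 1.4286, -1.5714, 1.4286, 4.4286, -1.5714
Σ(x_t−x̄)(x_{t+2}−x̄) = (-7.9592) + (-2.2449) + (2.0408) + (-6.9592) + (-2.2449) = -17.3673
Denominator Σ(x_t−x̄)² = 61.7143
r_2 = -17.3673 / 61.7143 = -0.281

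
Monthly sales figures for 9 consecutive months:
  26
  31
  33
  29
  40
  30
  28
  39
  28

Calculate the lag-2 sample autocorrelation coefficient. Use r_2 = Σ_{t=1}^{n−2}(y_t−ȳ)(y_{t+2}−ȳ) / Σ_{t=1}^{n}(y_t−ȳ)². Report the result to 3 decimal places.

-0.100

Mean ȳ = (26 + 31 + 33 + 29 + 40 + 30 + 28 + 39 + 28)/9 = 31.5556
Σ(y_t−ȳ)(y_{t+2}−ȳ) = (-8.0247) + (1.4198) + (12.1975) + (3.9753) + (-30.0247) + (-11.5802) + (12.6420) = -19.3951
Denominator Σ(y_t−ȳ)² = 194.2222
r_2 = -19.3951 / 194.2222 = -0.100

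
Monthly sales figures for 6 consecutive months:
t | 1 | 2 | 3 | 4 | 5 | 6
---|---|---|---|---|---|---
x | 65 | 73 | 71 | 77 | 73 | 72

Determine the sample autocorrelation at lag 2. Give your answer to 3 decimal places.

Mean x̄ = (65 + 73 + 71 + 77 + 73 + 72)/6 = 71.8333
Numerator Σ_{t=1}^{4}(x_t−x̄)(x_{t+2}−x̄) = 11.6111
Denominator Σ(x_t−x̄)² = 76.8333
r_2 = 11.6111 / 76.8333 = 0.151

0.151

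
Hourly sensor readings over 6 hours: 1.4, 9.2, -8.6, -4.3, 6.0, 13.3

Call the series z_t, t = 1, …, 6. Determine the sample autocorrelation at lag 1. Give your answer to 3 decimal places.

0.030

Mean z̄ = (1.4 + 9.2 − 8.6 − 4.3 + 6.0 + 13.3)/6 = 2.8333
Numerator Σ_{t=1}^{5}(z_t−z̄)(z_{t+1}−z̄) = 10.1956
Denominator Σ(z_t−z̄)² = 343.7733
r_1 = 10.1956 / 343.7733 = 0.030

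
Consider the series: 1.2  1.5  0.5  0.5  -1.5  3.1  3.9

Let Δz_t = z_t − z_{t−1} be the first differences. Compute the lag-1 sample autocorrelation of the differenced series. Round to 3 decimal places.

First differences Δz: 0.3, -1.0, 0.0, -2.0, 4.6, 0.8
Mean of differences = 0.4500
Numerator Σ(Δz_t−Δz̄)(Δz_{t+1}−Δz̄) = -6.7425
Denominator Σ(Δz_t−Δz̄)² = 25.6750
r_1(Δz) = -6.7425 / 25.6750 = -0.263

-0.263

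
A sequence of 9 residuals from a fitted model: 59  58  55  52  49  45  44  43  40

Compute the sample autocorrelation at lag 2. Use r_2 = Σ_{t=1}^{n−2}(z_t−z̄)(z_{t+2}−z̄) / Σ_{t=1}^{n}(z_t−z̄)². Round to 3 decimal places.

0.376

Mean z̄ = (59 + 58 + 55 + 52 + 49 + 45 + 44 + 43 + 40)/9 = 49.4444
Σ(z_t−z̄)(z_{t+2}−z̄) = (53.0864) + (21.8642) + (-2.4691) + (-11.3580) + (2.4198) + (28.6420) + (51.4198) = 143.6049
Denominator Σ(z_t−z̄)² = 382.2222
r_2 = 143.6049 / 382.2222 = 0.376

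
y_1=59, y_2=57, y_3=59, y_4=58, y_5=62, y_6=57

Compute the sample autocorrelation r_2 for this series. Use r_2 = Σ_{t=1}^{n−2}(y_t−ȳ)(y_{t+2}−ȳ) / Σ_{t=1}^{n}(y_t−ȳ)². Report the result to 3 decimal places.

Mean ȳ = (59 + 57 + 59 + 58 + 62 + 57)/6 = 58.6667
Deviations from mean: 0.3333, -1.6667, 0.3333, -0.6667, 3.3333, -1.6667
Σ(y_t−ȳ)(y_{t+2}−ȳ) = (0.1111) + (1.1111) + (1.1111) + (1.1111) = 3.4444
Denominator Σ(y_t−ȳ)² = 17.3333
r_2 = 3.4444 / 17.3333 = 0.199

0.199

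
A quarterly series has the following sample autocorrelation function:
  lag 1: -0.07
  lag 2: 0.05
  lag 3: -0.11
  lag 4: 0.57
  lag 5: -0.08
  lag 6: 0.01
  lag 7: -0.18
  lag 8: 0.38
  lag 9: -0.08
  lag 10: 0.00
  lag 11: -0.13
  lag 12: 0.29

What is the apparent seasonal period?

The largest autocorrelation is r_4 = 0.57, with weaker echoes at lags 8 (0.38) and 12 (0.29); the remaining lags stay at or below 0.05.
The dominant spike at lag 4 indicates a seasonal period of 4.

4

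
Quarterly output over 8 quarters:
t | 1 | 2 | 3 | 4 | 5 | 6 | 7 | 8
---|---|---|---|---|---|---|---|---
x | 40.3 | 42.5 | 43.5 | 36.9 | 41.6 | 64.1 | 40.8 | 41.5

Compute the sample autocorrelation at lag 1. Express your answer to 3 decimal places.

-0.157

Mean x̄ = (40.3 + 42.5 + 43.5 + 36.9 + 41.6 + 64.1 + 40.8 + 41.5)/8 = 43.9000
Deviations from mean: -3.6000, -1.4000, -0.4000, -7.0000, -2.3000, 20.2000, -3.1000, -2.4000
Σ(x_t−x̄)(x_{t+1}−x̄) = (5.0400) + (0.5600) + (2.8000) + (16.1000) + (-46.4600) + (-62.6200) + (7.4400) = -77.1400
Denominator Σ(x_t−x̄)² = 492.7800
r_1 = -77.1400 / 492.7800 = -0.157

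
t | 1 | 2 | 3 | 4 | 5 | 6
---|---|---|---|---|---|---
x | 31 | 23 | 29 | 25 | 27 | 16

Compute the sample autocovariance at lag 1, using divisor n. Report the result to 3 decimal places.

-6.449

Mean x̄ = (31 + 23 + 29 + 25 + 27 + 16)/6 = 25.1667
Deviations: 5.8333, -2.1667, 3.8333, -0.1667, 1.8333, -9.1667
Σ_{t=1}^{5}(x_t−x̄)(x_{t+1}−x̄) = -38.6944
γ_1 = -38.6944 / 6 = -6.449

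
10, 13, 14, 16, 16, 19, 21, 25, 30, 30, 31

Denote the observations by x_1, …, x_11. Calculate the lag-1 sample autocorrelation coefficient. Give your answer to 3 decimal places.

0.743

Mean x̄ = (10 + 13 + 14 + 16 + 16 + 19 + 21 + 25 + 30 + 30 + 31)/11 = 20.4545
Numerator Σ_{t=1}^{10}(x_t−x̄)(x_{t+1}−x̄) = 417.9752
Denominator Σ(x_t−x̄)² = 562.7273
r_1 = 417.9752 / 562.7273 = 0.743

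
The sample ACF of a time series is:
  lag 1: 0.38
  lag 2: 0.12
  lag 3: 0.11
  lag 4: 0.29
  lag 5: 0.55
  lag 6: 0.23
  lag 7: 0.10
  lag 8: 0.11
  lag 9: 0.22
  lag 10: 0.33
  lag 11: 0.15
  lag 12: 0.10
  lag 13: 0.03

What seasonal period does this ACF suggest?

5

The largest autocorrelation is r_5 = 0.55; the remaining lags stay at or below 0.38. The elevated value at lag 1 (0.38), dropping to 0.12 at lag 2, reflects decaying short-term dependence rather than seasonality.
The dominant spike at lag 5 indicates a seasonal period of 5.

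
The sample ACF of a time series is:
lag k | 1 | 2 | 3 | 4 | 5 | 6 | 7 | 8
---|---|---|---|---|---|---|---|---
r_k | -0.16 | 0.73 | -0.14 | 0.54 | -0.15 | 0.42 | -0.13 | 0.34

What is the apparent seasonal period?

2

The largest autocorrelation is r_2 = 0.73, with weaker echoes at lags 4 (0.54), 6 (0.42) and 8 (0.34); the remaining lags stay at or below -0.13.
The dominant spike at lag 2 indicates a seasonal period of 2.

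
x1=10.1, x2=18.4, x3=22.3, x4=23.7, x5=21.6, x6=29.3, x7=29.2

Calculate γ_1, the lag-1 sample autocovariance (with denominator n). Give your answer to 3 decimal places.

Mean x̄ = (10.1 + 18.4 + 22.3 + 23.7 + 21.6 + 29.3 + 29.2)/7 = 22.0857
Deviations: -11.9857, -3.6857, 0.2143, 1.6143, -0.4857, 7.2143, 7.1143
Σ_{t=1}^{6}(x_t−x̄)(x_{t+1}−x̄) = 90.7684
γ_1 = 90.7684 / 7 = 12.967

12.967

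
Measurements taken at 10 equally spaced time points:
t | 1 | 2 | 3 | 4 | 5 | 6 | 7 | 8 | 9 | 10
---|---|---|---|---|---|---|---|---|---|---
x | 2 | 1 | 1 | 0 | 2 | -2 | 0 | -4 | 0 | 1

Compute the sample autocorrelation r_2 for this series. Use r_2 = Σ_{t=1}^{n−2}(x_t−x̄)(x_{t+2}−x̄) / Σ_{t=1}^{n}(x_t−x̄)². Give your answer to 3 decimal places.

0.268

Mean x̄ = (2 + 1 + 1 + 0 + 2 − 2 + 0 − 4 + 0 + 1)/10 = 0.1000
Numerator Σ_{t=1}^{8}(x_t−x̄)(x_{t+2}−x̄) = 8.2800
Denominator Σ(x_t−x̄)² = 30.9000
r_2 = 8.2800 / 30.9000 = 0.268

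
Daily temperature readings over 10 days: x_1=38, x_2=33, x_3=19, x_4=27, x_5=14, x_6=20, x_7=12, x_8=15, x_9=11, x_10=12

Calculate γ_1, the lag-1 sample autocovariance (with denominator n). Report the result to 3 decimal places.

32.989

Mean x̄ = (38 + 33 + 19 + 27 + 14 + 20 + 12 + 15 + 11 + 12)/10 = 20.1000
Σ_{t=1}^{9}(x_t−x̄)(x_{t+1}−x̄) = 329.8900
γ_1 = 329.8900 / 10 = 32.989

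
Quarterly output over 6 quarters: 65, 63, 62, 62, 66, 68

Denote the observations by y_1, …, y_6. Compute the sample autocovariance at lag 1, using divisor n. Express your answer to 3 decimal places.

1.648

Mean ȳ = (65 + 63 + 62 + 62 + 66 + 68)/6 = 64.3333
Σ_{t=1}^{5}(y_t−ȳ)(y_{t+1}−ȳ) = 9.8889
γ_1 = 9.8889 / 6 = 1.648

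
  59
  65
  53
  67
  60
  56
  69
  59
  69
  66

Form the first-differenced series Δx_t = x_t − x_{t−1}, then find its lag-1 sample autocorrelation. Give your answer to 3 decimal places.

-0.769

First differences Δx: 6, -12, 14, -7, -4, 13, -10, 10, -3
Mean of differences = 0.7778
Numerator Σ(Δx_t−Δx̄)(Δx_{t+1}−Δx̄) = -625.7160
Denominator Σ(Δx_t−Δx̄)² = 813.5556
r_1(Δx) = -625.7160 / 813.5556 = -0.769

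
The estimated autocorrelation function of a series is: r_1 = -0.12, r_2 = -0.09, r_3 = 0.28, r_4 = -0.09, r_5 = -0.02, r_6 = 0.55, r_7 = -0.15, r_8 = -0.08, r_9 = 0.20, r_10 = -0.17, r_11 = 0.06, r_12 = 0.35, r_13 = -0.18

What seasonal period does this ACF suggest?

The largest autocorrelation is r_6 = 0.55, with a weaker echo at lag 12 (0.35); the remaining lags stay at or below 0.28.
The dominant spike at lag 6 indicates a seasonal period of 6.

6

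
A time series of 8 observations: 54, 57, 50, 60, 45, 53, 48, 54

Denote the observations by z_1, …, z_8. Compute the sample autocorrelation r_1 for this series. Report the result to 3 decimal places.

-0.561

Mean z̄ = (54 + 57 + 50 + 60 + 45 + 53 + 48 + 54)/8 = 52.6250
Deviations from mean: 1.3750, 4.3750, -2.6250, 7.3750, -7.6250, 0.3750, -4.6250, 1.3750
Σ(z_t−z̄)(z_{t+1}−z̄) = (6.0156) + (-11.4844) + (-19.3594) + (-56.2344) + (-2.8594) + (-1.7344) + (-6.3594) = -92.0156
Denominator Σ(z_t−z̄)² = 163.8750
r_1 = -92.0156 / 163.8750 = -0.561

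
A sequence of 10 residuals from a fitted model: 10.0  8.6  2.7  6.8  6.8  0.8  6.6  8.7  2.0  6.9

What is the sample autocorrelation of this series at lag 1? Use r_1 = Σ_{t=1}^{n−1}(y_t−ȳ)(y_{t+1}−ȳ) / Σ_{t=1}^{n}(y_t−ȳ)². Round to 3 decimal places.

Mean ȳ = (10.0 + 8.6 + 2.7 + 6.8 + 6.8 + 0.8 + 6.6 + 8.7 + 2.0 + 6.9)/10 = 5.9900
Numerator Σ_{t=1}^{9}(y_t−ȳ)(y_{t+1}−ȳ) = -20.2901
Denominator Σ(y_t−ȳ)² = 86.4290
r_1 = -20.2901 / 86.4290 = -0.235

-0.235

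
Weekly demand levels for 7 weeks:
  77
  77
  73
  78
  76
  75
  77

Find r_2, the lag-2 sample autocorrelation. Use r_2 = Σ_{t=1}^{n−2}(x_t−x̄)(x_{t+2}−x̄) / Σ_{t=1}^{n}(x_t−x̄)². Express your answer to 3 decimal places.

-0.172

Mean x̄ = (77 + 77 + 73 + 78 + 76 + 75 + 77)/7 = 76.1429
Deviations from mean: 0.8571, 0.8571, -3.1429, 1.8571, -0.1429, -1.1429, 0.8571
Numerator Σ_{t=1}^{5}(x_t−x̄)(x_{t+2}−x̄) = -2.8980
Denominator Σ(x_t−x̄)² = 16.8571
r_2 = -2.8980 / 16.8571 = -0.172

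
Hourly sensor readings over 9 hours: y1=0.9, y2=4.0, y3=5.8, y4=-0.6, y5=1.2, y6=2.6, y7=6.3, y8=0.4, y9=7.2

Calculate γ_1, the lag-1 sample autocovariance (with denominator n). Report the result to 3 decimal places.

-2.544

Mean ȳ = (0.9 + 4.0 + 5.8 − 0.6 + 1.2 + 2.6 + 6.3 + 0.4 + 7.2)/9 = 3.0889
Σ_{t=1}^{8}(y_t−ȳ)(y_{t+1}−ȳ) = -22.8923
γ_1 = -22.8923 / 9 = -2.544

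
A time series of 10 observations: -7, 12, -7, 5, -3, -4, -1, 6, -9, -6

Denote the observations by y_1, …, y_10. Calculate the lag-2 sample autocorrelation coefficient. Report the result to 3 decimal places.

0.123

Mean ȳ = (-7 + 12 − 7 + 5 − 3 − 4 − 1 + 6 − 9 − 6)/10 = -1.4000
Numerator Σ_{t=1}^{8}(y_t−ȳ)(y_{t+2}−ȳ) = 52.4800
Denominator Σ(y_t−ȳ)² = 426.4000
r_2 = 52.4800 / 426.4000 = 0.123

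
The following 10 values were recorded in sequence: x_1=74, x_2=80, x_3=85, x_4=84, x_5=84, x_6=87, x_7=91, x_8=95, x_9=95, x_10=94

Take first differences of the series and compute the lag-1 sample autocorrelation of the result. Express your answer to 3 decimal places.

0.247

First differences Δx: 6, 5, -1, 0, 3, 4, 4, 0, -1
Mean of differences = 2.2222
Numerator Σ(Δx_t−Δx̄)(Δx_{t+1}−Δx̄) = 14.7284
Denominator Σ(Δx_t−Δx̄)² = 59.5556
r_1(Δx) = 14.7284 / 59.5556 = 0.247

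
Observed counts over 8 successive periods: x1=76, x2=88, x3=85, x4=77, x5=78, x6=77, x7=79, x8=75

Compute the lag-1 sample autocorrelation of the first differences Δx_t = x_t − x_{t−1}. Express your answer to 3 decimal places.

-0.135

First differences Δx: 12, -3, -8, 1, -1, 2, -4
Mean of differences = -0.1429
Numerator Σ(Δx_t−Δx̄)(Δx_{t+1}−Δx̄) = -32.3061
Denominator Σ(Δx_t−Δx̄)² = 238.8571
r_1(Δx) = -32.3061 / 238.8571 = -0.135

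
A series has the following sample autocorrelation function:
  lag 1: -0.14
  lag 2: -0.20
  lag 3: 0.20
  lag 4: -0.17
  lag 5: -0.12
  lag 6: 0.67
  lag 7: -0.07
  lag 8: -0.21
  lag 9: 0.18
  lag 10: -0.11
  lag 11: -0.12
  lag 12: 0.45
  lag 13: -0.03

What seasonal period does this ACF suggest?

The largest autocorrelation is r_6 = 0.67, with a weaker echo at lag 12 (0.45); the remaining lags stay at or below 0.20.
The dominant spike at lag 6 indicates a seasonal period of 6.

6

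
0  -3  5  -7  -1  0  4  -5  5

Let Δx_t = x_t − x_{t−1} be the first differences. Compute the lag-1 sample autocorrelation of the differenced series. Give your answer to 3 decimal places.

-0.686

First differences Δx: -3, 8, -12, 6, 1, 4, -9, 10
Mean of differences = 0.6250
Numerator Σ(Δx_t−Δx̄)(Δx_{t+1}−Δx̄) = -307.1406
Denominator Σ(Δx_t−Δx̄)² = 447.8750
r_1(Δx) = -307.1406 / 447.8750 = -0.686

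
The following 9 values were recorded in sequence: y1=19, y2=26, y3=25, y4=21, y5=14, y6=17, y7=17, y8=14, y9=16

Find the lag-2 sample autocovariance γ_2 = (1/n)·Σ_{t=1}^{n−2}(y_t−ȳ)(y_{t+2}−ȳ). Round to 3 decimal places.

Mean ȳ = (19 + 26 + 25 + 21 + 14 + 17 + 17 + 14 + 16)/9 = 18.7778
Σ_{t=1}^{7}(y_t−ȳ)(y_{t+2}−ȳ) = 5.6790
γ_2 = 5.6790 / 9 = 0.631

0.631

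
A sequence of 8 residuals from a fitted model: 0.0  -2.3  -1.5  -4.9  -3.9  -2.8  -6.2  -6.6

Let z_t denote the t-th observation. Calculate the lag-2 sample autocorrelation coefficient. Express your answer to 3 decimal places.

0.066

Mean z̄ = (0.0 − 2.3 − 1.5 − 4.9 − 3.9 − 2.8 − 6.2 − 6.6)/8 = -3.5250
Deviations from mean: 3.5250, 1.2250, 2.0250, -1.3750, -0.3750, 0.7250, -2.6750, -3.0750
Σ(z_t−z̄)(z_{t+2}−z̄) = (7.1381) + (-1.6844) + (-0.7594) + (-0.9969) + (1.0031) + (-2.2294) = 2.4713
Denominator Σ(z_t−z̄)² = 37.1950
r_2 = 2.4713 / 37.1950 = 0.066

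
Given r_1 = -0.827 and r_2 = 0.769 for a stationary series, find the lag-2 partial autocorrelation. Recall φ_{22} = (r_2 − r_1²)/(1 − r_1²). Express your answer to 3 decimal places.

0.269

φ_{22} = (r_2 − r_1²) / (1 − r_1²)
r_1² = (-0.827)² = 0.683929
Numerator = 0.769 − 0.6839 = 0.0851; denominator = 1 − 0.6839 = 0.3161
φ_{22} = 0.0851 / 0.3161 = 0.269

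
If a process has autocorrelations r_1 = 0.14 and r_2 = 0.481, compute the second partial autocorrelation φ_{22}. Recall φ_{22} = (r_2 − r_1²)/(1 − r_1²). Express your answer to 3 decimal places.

0.471

φ_{22} = (r_2 − r_1²) / (1 − r_1²)
r_1² = (0.14)² = 0.0196
Numerator = 0.481 − 0.0196 = 0.4614; denominator = 1 − 0.0196 = 0.9804
φ_{22} = 0.4614 / 0.9804 = 0.471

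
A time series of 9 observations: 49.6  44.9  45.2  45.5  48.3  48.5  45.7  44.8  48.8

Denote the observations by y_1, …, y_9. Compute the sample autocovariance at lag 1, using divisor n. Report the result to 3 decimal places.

Mean ȳ = (49.6 + 44.9 + 45.2 + 45.5 + 48.3 + 48.5 + 45.7 + 44.8 + 48.8)/9 = 46.8111
Σ_{t=1}^{8}(y_t−ȳ)(y_{t+1}−ȳ) = -3.2179
γ_1 = -3.2179 / 9 = -0.358

-0.358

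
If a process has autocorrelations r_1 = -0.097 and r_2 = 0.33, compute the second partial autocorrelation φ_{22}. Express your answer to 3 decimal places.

φ_{22} = (r_2 − r_1²) / (1 − r_1²)
r_1² = (-0.097)² = 0.009409
Numerator = 0.33 − 0.0094 = 0.3206; denominator = 1 − 0.0094 = 0.9906
φ_{22} = 0.3206 / 0.9906 = 0.324

0.324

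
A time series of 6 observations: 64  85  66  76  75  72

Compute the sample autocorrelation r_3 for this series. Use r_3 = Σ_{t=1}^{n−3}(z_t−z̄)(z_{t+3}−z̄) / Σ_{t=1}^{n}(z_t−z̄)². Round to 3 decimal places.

Mean z̄ = (64 + 85 + 66 + 76 + 75 + 72)/6 = 73.0000
Deviations from mean: -9.0000, 12.0000, -7.0000, 3.0000, 2.0000, -1.0000
Σ(z_t−z̄)(z_{t+3}−z̄) = (-27.0000) + (24.0000) + (7.0000) = 4.0000
Denominator Σ(z_t−z̄)² = 288.0000
r_3 = 4.0000 / 288.0000 = 0.014

0.014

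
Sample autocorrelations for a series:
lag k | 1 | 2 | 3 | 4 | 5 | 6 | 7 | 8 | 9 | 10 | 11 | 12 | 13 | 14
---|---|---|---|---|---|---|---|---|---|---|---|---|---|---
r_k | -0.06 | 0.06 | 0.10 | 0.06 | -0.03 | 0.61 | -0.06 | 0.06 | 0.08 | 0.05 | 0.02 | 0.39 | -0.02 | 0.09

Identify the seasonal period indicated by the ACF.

6

The largest autocorrelation is r_6 = 0.61, with a weaker echo at lag 12 (0.39); the remaining lags stay at or below 0.10.
The dominant spike at lag 6 indicates a seasonal period of 6.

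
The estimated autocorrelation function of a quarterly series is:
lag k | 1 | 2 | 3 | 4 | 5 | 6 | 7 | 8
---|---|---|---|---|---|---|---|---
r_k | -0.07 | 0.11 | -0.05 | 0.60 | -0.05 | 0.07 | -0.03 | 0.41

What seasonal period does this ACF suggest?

The largest autocorrelation is r_4 = 0.60, with a weaker echo at lag 8 (0.41); the remaining lags stay at or below 0.11.
The dominant spike at lag 4 indicates a seasonal period of 4.

4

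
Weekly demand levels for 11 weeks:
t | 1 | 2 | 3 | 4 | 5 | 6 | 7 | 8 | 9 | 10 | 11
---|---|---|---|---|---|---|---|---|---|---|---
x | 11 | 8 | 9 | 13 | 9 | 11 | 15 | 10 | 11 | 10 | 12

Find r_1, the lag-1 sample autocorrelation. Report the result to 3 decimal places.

Mean x̄ = (11 + 8 + 9 + 13 + 9 + 11 + 15 + 10 + 11 + 10 + 12)/11 = 10.8182
Numerator Σ_{t=1}^{10}(x_t−x̄)(x_{t+1}−x̄) = -7.5785
Denominator Σ(x_t−x̄)² = 39.6364
r_1 = -7.5785 / 39.6364 = -0.191

-0.191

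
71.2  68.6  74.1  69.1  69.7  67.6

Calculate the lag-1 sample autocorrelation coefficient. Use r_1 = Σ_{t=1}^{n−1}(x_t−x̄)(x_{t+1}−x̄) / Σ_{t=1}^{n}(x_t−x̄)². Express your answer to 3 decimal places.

-0.380

Mean x̄ = (71.2 + 68.6 + 74.1 + 69.1 + 69.7 + 67.6)/6 = 70.0500
Numerator Σ_{t=1}^{5}(x_t−x̄)(x_{t+1}−x̄) = -10.1975
Denominator Σ(x_t−x̄)² = 26.8550
r_1 = -10.1975 / 26.8550 = -0.380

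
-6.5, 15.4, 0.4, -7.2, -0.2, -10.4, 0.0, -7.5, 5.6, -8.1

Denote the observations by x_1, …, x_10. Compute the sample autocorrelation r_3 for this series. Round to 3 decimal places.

Mean x̄ = (-6.5 + 15.4 + 0.4 − 7.2 − 0.2 − 10.4 + 0.0 − 7.5 + 5.6 − 8.1)/10 = -1.8500
Σ(x_t−x̄)(x_{t+3}−x̄) = (24.8775) + (28.4625) + (-19.2375) + (-9.8975) + (-9.3225) + (-63.6975) + (-11.5625) = -60.3775
Denominator Σ(x_t−x̄)² = 558.6050
r_3 = -60.3775 / 558.6050 = -0.108

-0.108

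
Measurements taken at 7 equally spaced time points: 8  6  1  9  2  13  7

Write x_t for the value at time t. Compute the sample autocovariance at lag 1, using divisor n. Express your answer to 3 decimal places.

Mean x̄ = (8 + 6 + 1 + 9 + 2 + 13 + 7)/7 = 6.5714
Σ_{t=1}^{6}(x_t−x̄)(x_{t+1}−x̄) = -48.8980
γ_1 = -48.8980 / 7 = -6.985

-6.985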